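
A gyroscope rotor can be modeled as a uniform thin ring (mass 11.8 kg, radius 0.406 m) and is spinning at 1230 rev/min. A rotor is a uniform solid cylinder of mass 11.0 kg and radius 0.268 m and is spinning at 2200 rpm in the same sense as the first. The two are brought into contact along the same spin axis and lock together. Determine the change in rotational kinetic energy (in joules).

No external torque acts about the common axis, so total angular momentum is conserved.
Moments of inertia: I_A = (11.8)(0.406)² = 1.945 kg·m²; I_B = ½(11.0)(0.268)² = 0.3950 kg·m².
Taking A's sense as positive: L = (1.945)(1230) + (0.3950)(2200) = 3262 kg·m²·rpm.
Combined I = 1.945 + 0.3950 = 2.340 kg·m².
ω_f = L / I = 3262 / 2.340 = 1394 rpm.
KE_i = ½ΣIω² = 26620 J; KE_f = ½(2.340)(146.0)² = 24920 J.

ΔKE ≈ -1690 J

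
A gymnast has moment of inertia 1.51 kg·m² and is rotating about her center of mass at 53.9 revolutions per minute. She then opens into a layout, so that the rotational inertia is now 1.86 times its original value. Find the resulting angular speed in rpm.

No external torque acts about the spin axis, so angular momentum is conserved.
I₂ = 1.86 × 1.51 = 2.809 kg·m².
ω₂ = I₁ω₁ / I₂ = (1.510)(53.9 rpm) / (2.809) = 28.98 rpm.

ω₂ ≈ 29.0 rpm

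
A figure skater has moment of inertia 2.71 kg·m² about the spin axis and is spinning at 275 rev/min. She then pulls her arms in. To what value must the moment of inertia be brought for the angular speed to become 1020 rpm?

I₂ ≈ 0.731 kg·m²

No external torque acts about the spin axis, so angular momentum is conserved.
I₂ = I₁ω₁ / ω₂ = (2.71)(275) / (1020) = 0.7306 kg·m².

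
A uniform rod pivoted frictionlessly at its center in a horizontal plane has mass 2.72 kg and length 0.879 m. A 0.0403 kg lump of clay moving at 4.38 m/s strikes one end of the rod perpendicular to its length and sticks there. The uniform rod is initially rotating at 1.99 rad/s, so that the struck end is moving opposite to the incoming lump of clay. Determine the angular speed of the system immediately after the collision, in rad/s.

The axle reaction passes through the pivot and exerts no torque about it; angular momentum about the pivot is conserved through the impact.
I_p = (1/12)(2.72)(0.879)² = 0.1751 kg·m². Taking the sense of the lump of clay's angular momentum as positive, L_{lump} = m v R = (0.0403)(4.38)(0.879/2) = 0.07758 kg·m²/s.
L_i = −I_p ω_p + m v R = −(0.1751)(1.99) + 0.07758 = -0.2709 kg·m²/s.
After sticking, I_f = I_p + m R² = 0.1751 + (0.0403)(0.879/2)² = 0.1829 kg·m².
ω_f = L_i / I_f = -0.2709 / 0.1829 = -1.481 rad/s.

|ω_f| ≈ 1.48 rad/s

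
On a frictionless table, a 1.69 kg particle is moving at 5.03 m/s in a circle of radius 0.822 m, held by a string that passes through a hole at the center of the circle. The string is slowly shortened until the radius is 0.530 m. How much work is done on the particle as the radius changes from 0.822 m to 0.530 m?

W ≈ 30.0 J

The only horizontal force on the mass is along the cord (radial), so it exerts no torque about the hole and angular momentum m v r is conserved.
v₂ = v₁ r₁ / r₂ = (5.03)(0.822) / (0.530) = 7.801 m/s.
W = ΔKE = ½m(v₂² − v₁²) = 30.05 J.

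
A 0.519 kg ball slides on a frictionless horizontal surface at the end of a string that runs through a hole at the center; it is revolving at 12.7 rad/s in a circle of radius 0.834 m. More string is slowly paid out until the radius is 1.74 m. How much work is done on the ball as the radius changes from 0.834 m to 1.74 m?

W ≈ -22.4 J

No torque about the axis ⇒ m r₁² ω₁ = m r₂² ω₂.
ω₂ = ω₁ (r₁/r₂)² = (12.7)(0.834/1.74)² = 2.918 rad/s.
W = ΔKE = ½m(v₂² − v₁²) = -22.42 J.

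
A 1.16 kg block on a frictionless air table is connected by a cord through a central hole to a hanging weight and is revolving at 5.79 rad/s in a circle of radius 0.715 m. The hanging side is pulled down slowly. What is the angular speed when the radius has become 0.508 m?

The constraining force is radial, so m r² ω about the center is conserved.
ω₂ = ω₁ (r₁/r₂)² = (5.79)(0.715/0.508)² = 11.47 rad/s.

ω₂ ≈ 11.5 rad/s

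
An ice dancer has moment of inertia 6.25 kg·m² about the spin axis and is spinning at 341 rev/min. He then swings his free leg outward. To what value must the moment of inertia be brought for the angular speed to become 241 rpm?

I₂ ≈ 8.84 kg·m²

No external torque acts about the spin axis, so angular momentum is conserved.
I₂ = I₁ω₁ / ω₂ = (6.25)(341) / (241) = 8.843 kg·m².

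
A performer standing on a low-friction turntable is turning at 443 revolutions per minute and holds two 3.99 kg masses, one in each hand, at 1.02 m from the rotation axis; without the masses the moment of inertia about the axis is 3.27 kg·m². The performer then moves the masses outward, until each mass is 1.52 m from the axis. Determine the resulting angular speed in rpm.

ω₂ ≈ 236 rpm

No external torque acts about the spin axis, so angular momentum is conserved.
I₁ = 3.27 + 2(3.99)(1.02)² = 11.57 kg·m²; I₂ = 3.27 + 2(3.99)(1.52)² = 21.71 kg·m².
ω₂ = I₁ω₁ / I₂ = (11.57)(443 rpm) / (21.71) = 236.2 rpm.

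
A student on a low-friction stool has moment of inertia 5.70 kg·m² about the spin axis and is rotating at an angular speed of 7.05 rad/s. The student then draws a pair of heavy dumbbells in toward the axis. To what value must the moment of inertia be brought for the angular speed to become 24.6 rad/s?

I₂ ≈ 1.63 kg·m²

With no external torque about the axis, L is conserved: I₁ω₁ = I₂ω₂.
I₂ = I₁ω₁ / ω₂ = (5.70)(7.05) / (24.6) = 1.634 kg·m².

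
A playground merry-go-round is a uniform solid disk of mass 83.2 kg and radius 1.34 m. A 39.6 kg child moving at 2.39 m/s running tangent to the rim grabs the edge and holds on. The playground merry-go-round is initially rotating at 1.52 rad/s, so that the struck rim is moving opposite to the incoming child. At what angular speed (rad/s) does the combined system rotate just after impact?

|ω_f| ≈ 0.0911 rad/s

The axle reaction passes through the axle and exerts no torque about it; angular momentum about the axle is conserved through the impact.
I_p = ½(83.2)(1.34)² = 74.70 kg·m². Taking the sense of the child's angular momentum as positive, L_{child} = m v R = (39.6)(2.39)(1.34) = 126.8 kg·m²/s.
L_i = −I_p ω_p + m v R = −(74.70)(1.52) + 126.8 = 13.28 kg·m²/s.
After sticking, I_f = I_p + m R² = 74.70 + (39.6)(1.34)² = 145.8 kg·m².
ω_f = L_i / I_f = 13.28 / 145.8 = 0.09111 rad/s.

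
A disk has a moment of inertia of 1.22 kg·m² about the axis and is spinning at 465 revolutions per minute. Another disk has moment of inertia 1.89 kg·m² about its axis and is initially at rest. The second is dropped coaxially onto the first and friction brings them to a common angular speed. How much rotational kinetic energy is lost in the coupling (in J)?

The coupling torques are internal; angular momentum about the shared axis is conserved.
Taking A's sense as positive: L = (1.220)(465) = 567.3 kg·m²·rpm.
Combined I = 1.220 + 1.890 = 3.110 kg·m².
ω_f = L / I = 567.3 / 3.110 = 182.4 rpm.
KE_i = ½ΣIω² = 1446 J; KE_f = ½(3.110)(19.10)² = 567.4 J.

ΔKE lost ≈ 879 J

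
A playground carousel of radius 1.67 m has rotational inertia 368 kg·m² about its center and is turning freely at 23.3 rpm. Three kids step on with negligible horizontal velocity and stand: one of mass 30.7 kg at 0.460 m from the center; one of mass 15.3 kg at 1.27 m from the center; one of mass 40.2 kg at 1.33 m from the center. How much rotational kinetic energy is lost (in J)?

energy lost ≈ 238 J

The added mass arrives with no angular momentum about the center, and any external torque about the center is negligible, so the system's angular momentum is conserved.
Added inertia Σmr² = (30.7)(0.460)² + (15.3)(1.27)² + (40.2)(1.33)² = 102.3 kg·m²; I_f = 368.0 + 102.3 = 470.3 kg·m².
ω_f = I_p ω_i / I_f = (368.0)(23.3) / 470.3 = 18.23 rpm.
KE_i = ½(368.0)(2.440 rad/s)² = 1095 J; KE_f = ½(470.3)(1.909)² = 857.2 J.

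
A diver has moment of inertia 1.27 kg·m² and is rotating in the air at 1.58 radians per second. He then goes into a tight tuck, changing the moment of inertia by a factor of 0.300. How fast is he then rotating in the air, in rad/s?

No external torque acts about the spin axis, so angular momentum is conserved.
I₂ = 0.300 × 1.27 = 0.3810 kg·m².
ω₂ = I₁ω₁ / I₂ = (1.270)(1.58 rad/s) / (0.3810) = 5.267 rad/s.

ω₂ ≈ 5.27 rad/s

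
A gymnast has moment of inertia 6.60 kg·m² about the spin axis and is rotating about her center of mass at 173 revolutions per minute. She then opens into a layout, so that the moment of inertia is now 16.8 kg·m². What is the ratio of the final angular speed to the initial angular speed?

ω₂/ω₁ ≈ 0.393

Angular momentum about the spin axis is conserved since the torque about it is zero.
ω₂/ω₁ = I₁/I₂ = 6.600 / 16.80 = 0.3929.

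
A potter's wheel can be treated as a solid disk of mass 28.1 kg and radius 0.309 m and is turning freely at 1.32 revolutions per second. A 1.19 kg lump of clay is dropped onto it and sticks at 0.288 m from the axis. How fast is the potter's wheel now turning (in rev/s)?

ω_f ≈ 1.23 rev/s

The added mass arrives with no angular momentum about the axis, and any external torque about the axis is negligible, so the system's angular momentum is conserved.
I_p = ½(28.1)(0.309)² = 1.342 kg·m².
Added inertia Σmr² = (1.19)(0.288)² = 0.09870 kg·m²; I_f = 1.342 + 0.09870 = 1.440 kg·m².
ω_f = I_p ω_i / I_f = (1.342)(1.32) / 1.440 = 1.230 rev/s.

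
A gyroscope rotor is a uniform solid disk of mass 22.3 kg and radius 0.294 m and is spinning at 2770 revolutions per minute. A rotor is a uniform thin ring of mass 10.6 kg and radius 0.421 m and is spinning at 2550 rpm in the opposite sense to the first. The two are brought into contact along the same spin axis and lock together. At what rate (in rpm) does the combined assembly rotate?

|ω_f| ≈ 746 rpm

The coupling torques are internal; angular momentum about the shared axis is conserved.
Moments of inertia: I_A = ½(22.3)(0.294)² = 0.9638 kg·m²; I_B = (10.6)(0.421)² = 1.879 kg·m².
Taking A's sense as positive: L = (0.9638)(2770) − (1.879)(2550) = -2121 kg·m²·rpm.
Combined I = 0.9638 + 1.879 = 2.843 kg·m².
ω_f = L / I = -2121 / 2.843 = -746.2 rpm.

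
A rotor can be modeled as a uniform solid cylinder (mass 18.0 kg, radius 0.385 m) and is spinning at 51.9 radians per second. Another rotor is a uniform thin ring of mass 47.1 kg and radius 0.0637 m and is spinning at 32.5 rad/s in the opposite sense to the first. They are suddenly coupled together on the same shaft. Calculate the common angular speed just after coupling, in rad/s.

No external torque acts about the common axis, so total angular momentum is conserved.
Moments of inertia: I_A = ½(18.0)(0.385)² = 1.334 kg·m²; I_B = (47.1)(0.0637)² = 0.1911 kg·m².
Taking A's sense as positive: L = (1.334)(51.9) − (0.1911)(32.5) = 63.02 kg·m²·rad/s.
Combined I = 1.334 + 0.1911 = 1.525 kg·m².
ω_f = L / I = 63.02 / 1.525 = 41.32 rad/s.

|ω_f| ≈ 41.3 rad/s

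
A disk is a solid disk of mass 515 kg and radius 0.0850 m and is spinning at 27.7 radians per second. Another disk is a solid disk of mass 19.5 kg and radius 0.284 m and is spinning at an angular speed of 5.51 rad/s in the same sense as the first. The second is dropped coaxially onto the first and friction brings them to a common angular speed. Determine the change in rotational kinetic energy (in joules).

ΔKE ≈ -136 J

No external torque acts about the common axis, so total angular momentum is conserved.
Moments of inertia: I_A = ½(515)(0.0850)² = 1.860 kg·m²; I_B = ½(19.5)(0.284)² = 0.7864 kg·m².
Taking A's sense as positive: L = (1.860)(27.7) + (0.7864)(5.51) = 55.87 kg·m²·rad/s.
Combined I = 1.860 + 0.7864 = 2.647 kg·m².
ω_f = L / I = 55.87 / 2.647 = 21.11 rad/s.
KE_i = ½ΣIω² = 725.7 J; KE_f = ½(2.647)(21.11)² = 589.6 J.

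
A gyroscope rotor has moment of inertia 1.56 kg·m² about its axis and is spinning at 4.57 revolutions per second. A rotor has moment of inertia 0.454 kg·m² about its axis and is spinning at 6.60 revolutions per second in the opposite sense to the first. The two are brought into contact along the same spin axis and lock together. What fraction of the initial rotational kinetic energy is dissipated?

fraction ≈ 0.838

No external torque acts about the common axis, so total angular momentum is conserved.
Taking A's sense as positive: L = (1.560)(4.57) − (0.4540)(6.60) = 4.133 kg·m²·rev/s.
Combined I = 1.560 + 0.4540 = 2.014 kg·m².
ω_f = L / I = 4.133 / 2.014 = 2.052 rev/s.
KE_i = ½ΣIω² = 1033 J; KE_f = ½(2.014)(12.89)² = 167.4 J.
Fraction dissipated = (KE_i − KE_f)/KE_i = 0.8380.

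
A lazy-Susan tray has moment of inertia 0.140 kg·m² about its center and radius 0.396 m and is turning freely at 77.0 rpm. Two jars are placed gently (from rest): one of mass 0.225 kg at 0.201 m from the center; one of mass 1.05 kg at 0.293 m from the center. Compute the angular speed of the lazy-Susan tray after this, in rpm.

No external torque acts about the center; L_before = L_after.
Added inertia Σmr² = (0.225)(0.201)² + (1.05)(0.293)² = 0.09923 kg·m²; I_f = 0.1400 + 0.09923 = 0.2392 kg·m².
ω_f = I_p ω_i / I_f = (0.1400)(77.0) / 0.2392 = 45.06 rpm.

ω_f ≈ 45.1 rpm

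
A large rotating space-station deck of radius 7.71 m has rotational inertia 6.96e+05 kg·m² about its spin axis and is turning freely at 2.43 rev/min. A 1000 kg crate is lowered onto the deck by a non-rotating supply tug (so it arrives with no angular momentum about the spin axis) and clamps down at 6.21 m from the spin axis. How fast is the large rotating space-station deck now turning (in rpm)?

ω_f ≈ 2.30 rpm

No external torque acts about the spin axis; L_before = L_after.
Added inertia Σmr² = (1000)(6.21)² = 38560 kg·m²; I_f = 6.960e+05 + 38560 = 7.346e+05 kg·m².
ω_f = I_p ω_i / I_f = (6.960e+05)(2.43) / 7.346e+05 = 2.302 rpm.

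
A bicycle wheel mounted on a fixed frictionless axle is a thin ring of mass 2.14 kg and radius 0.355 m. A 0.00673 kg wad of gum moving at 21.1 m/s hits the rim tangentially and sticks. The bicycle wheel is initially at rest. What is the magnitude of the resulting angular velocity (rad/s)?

|ω_f| ≈ 0.186 rad/s

About the axle the impulsive forces during the collision are internal, so angular momentum about that axis is conserved.
I_p = (2.14)(0.355)² = 0.2697 kg·m². Taking the sense of the wad of gum's angular momentum as positive, L_{wad} = m v R = (0.00673)(21.1)(0.355) = 0.05041 kg·m²/s.
L_i = 0 + 0.05041 = 0.05041 kg·m²/s.
After sticking, I_f = I_p + m R² = 0.2697 + (0.00673)(0.355)² = 0.2705 kg·m².
ω_f = L_i / I_f = 0.05041 / 0.2705 = 0.1863 rad/s.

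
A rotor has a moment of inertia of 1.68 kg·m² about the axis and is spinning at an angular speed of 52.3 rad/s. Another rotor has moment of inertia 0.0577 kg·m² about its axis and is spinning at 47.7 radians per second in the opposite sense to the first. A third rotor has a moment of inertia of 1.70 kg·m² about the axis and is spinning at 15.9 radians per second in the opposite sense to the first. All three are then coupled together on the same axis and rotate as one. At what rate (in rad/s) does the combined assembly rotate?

|ω_f| ≈ 16.9 rad/s

No external torque acts about the common axis, so total angular momentum is conserved.
Taking A's sense as positive: L = (1.680)(52.3) − (0.05770)(47.7) − (1.700)(15.9) = 58.08 kg·m²·rad/s.
Combined I = 1.680 + 0.05770 + 1.700 = 3.438 kg·m².
ω_f = L / I = 58.08 / 3.438 = 16.90 rad/s.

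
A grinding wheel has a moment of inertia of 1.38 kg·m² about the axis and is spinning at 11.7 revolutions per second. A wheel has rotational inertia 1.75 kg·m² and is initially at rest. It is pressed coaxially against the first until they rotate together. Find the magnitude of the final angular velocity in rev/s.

|ω_f| ≈ 5.16 rev/s

No external torque acts about the common axis, so total angular momentum is conserved.
Taking A's sense as positive: L = (1.380)(11.7) = 16.15 kg·m²·rev/s.
Combined I = 1.380 + 1.750 = 3.130 kg·m².
ω_f = L / I = 16.15 / 3.130 = 5.158 rev/s.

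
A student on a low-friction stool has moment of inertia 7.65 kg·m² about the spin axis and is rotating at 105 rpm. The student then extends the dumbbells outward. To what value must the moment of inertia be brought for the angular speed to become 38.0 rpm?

No external torque acts about the spin axis, so angular momentum is conserved.
I₂ = I₁ω₁ / ω₂ = (7.65)(105) / (38.0) = 21.14 kg·m².

I₂ ≈ 21.1 kg·m²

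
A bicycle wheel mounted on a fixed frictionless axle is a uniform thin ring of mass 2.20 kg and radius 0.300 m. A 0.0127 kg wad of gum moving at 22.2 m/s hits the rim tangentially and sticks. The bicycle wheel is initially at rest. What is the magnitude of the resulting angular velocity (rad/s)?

|ω_f| ≈ 0.425 rad/s

About the axle the impulsive forces during the collision are internal, so angular momentum about that axis is conserved.
I_p = (2.20)(0.300)² = 0.1980 kg·m². Taking the sense of the wad of gum's angular momentum as positive, L_{wad} = m v R = (0.0127)(22.2)(0.300) = 0.08458 kg·m²/s.
L_i = 0 + 0.08458 = 0.08458 kg·m²/s.
After sticking, I_f = I_p + m R² = 0.1980 + (0.0127)(0.300)² = 0.1991 kg·m².
ω_f = L_i / I_f = 0.08458 / 0.1991 = 0.4247 rad/s.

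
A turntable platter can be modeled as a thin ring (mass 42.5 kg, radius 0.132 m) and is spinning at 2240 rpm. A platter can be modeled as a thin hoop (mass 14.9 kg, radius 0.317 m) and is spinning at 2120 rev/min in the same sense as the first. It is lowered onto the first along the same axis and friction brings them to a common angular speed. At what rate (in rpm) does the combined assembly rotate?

No external torque acts about the common axis, so total angular momentum is conserved.
Moments of inertia: I_A = (42.5)(0.132)² = 0.7405 kg·m²; I_B = (14.9)(0.317)² = 1.497 kg·m².
Taking A's sense as positive: L = (0.7405)(2240) + (1.497)(2120) = 4833 kg·m²·rpm.
Combined I = 0.7405 + 1.497 = 2.238 kg·m².
ω_f = L / I = 4833 / 2.238 = 2160 rpm.

|ω_f| ≈ 2160 rpm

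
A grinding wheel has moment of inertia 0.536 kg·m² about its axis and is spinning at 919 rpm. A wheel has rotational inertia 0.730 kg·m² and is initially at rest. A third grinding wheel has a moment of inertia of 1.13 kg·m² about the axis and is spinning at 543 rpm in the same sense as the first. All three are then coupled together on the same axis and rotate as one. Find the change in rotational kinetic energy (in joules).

No external torque acts about the common axis, so total angular momentum is conserved.
Taking A's sense as positive: L = (0.5360)(919) + (1.130)(543) = 1106 kg·m²·rpm.
Combined I = 0.5360 + 0.7300 + 1.130 = 2.396 kg·m².
ω_f = L / I = 1106 / 2.396 = 461.7 rpm.
KE_i = ½ΣIω² = 4309 J; KE_f = ½(2.396)(48.35)² = 2800 J.

ΔKE ≈ -1510 J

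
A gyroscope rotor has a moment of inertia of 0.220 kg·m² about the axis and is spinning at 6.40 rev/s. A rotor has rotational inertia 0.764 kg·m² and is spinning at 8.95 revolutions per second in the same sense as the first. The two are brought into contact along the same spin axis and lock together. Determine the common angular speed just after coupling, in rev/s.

No external torque acts about the common axis, so total angular momentum is conserved.
Taking A's sense as positive: L = (0.2200)(6.40) + (0.7640)(8.95) = 8.246 kg·m²·rev/s.
Combined I = 0.2200 + 0.7640 = 0.9840 kg·m².
ω_f = L / I = 8.246 / 0.9840 = 8.380 rev/s.

|ω_f| ≈ 8.38 rev/s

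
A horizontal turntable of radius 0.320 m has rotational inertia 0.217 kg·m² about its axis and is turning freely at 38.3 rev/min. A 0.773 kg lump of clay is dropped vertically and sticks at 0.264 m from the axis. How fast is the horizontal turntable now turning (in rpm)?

The added mass arrives with no angular momentum about the axis, and any external torque about the axis is negligible, so the system's angular momentum is conserved.
Added inertia Σmr² = (0.773)(0.264)² = 0.05388 kg·m²; I_f = 0.2170 + 0.05388 = 0.2709 kg·m².
ω_f = I_p ω_i / I_f = (0.2170)(38.3) / 0.2709 = 30.68 rpm.

ω_f ≈ 30.7 rpm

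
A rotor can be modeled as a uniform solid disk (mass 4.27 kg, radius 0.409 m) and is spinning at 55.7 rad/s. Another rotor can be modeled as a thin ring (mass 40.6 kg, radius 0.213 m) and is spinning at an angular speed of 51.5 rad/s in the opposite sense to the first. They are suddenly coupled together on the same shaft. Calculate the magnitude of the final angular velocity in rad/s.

The coupling torques are internal; angular momentum about the shared axis is conserved.
Moments of inertia: I_A = ½(4.27)(0.409)² = 0.3571 kg·m²; I_B = (40.6)(0.213)² = 1.842 kg·m².
Taking A's sense as positive: L = (0.3571)(55.7) − (1.842)(51.5) = -74.97 kg·m²·rad/s.
Combined I = 0.3571 + 1.842 = 2.199 kg·m².
ω_f = L / I = -74.97 / 2.199 = -34.09 rad/s.

|ω_f| ≈ 34.1 rad/s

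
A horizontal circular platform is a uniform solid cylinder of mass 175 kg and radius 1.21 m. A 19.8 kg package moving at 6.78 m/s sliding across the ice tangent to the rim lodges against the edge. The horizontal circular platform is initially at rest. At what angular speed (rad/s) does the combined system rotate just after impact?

About the central axle the impulsive forces during the collision are internal, so angular momentum about that axis is conserved.
I_p = ½(175)(1.21)² = 128.1 kg·m². Taking the sense of the package's angular momentum as positive, L_{package} = m v R = (19.8)(6.78)(1.21) = 162.4 kg·m²/s.
L_i = 0 + 162.4 = 162.4 kg·m²/s.
After sticking, I_f = I_p + m R² = 128.1 + (19.8)(1.21)² = 157.1 kg·m².
ω_f = L_i / I_f = 162.4 / 157.1 = 1.034 rad/s.

|ω_f| ≈ 1.03 rad/s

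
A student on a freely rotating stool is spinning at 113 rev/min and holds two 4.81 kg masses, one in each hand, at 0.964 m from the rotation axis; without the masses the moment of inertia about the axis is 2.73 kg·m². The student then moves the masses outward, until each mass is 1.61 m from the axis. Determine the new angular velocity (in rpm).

Angular momentum about the spin axis is conserved since the torque about it is zero.
I₁ = 2.73 + 2(4.81)(0.964)² = 11.67 kg·m²; I₂ = 2.73 + 2(4.81)(1.61)² = 27.67 kg·m².
ω₂ = I₁ω₁ / I₂ = (11.67)(113 rpm) / (27.67) = 47.66 rpm.

ω₂ ≈ 47.7 rpm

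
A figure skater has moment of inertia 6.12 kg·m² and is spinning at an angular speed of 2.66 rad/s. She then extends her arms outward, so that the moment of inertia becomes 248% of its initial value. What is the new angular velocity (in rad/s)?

ω₂ ≈ 1.07 rad/s

Angular momentum about the spin axis is conserved since the torque about it is zero.
I₂ = 2.48 × 6.12 = 15.18 kg·m².
ω₂ = I₁ω₁ / I₂ = (6.120)(2.66 rad/s) / (15.18) = 1.073 rad/s.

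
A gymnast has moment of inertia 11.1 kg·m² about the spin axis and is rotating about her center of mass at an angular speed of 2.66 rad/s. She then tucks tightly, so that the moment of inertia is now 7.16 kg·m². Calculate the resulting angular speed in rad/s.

ω₂ ≈ 4.12 rad/s

With no external torque about the axis, L is conserved: I₁ω₁ = I₂ω₂.
ω₂ = I₁ω₁ / I₂ = (11.10)(2.66 rad/s) / (7.160) = 4.124 rad/s.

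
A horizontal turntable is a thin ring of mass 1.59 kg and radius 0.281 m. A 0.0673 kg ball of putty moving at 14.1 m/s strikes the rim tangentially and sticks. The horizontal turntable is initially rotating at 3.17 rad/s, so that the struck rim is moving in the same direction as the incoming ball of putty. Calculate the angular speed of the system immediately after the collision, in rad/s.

|ω_f| ≈ 5.08 rad/s

About the axle the impulsive forces during the collision are internal, so angular momentum about that axis is conserved.
I_p = (1.59)(0.281)² = 0.1255 kg·m². Taking the sense of the ball of putty's angular momentum as positive, L_{ball} = m v R = (0.0673)(14.1)(0.281) = 0.2666 kg·m²/s.
L_i = +I_p ω_p + m v R = +(0.1255)(3.17) + 0.2666 = 0.6646 kg·m²/s.
After sticking, I_f = I_p + m R² = 0.1255 + (0.0673)(0.281)² = 0.1309 kg·m².
ω_f = L_i / I_f = 0.6646 / 0.1309 = 5.079 rad/s.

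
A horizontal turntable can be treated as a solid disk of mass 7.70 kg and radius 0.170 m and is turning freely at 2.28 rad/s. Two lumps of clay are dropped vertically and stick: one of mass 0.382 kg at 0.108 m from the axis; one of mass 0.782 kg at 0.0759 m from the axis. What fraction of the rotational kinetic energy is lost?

No external torque acts about the axis; L_before = L_after.
I_p = ½(7.70)(0.170)² = 0.1113 kg·m².
Added inertia Σmr² = (0.382)(0.108)² + (0.782)(0.0759)² = 0.008961 kg·m²; I_f = 0.1113 + 0.008961 = 0.1202 kg·m².
ω_f = I_p ω_i / I_f = (0.1113)(2.28) / 0.1202 = 2.110 rad/s.
KE_i = ½(0.1113)(2.280 rad/s)² = 0.2892 J; KE_f = ½(0.1202)(2.110)² = 0.2676 J.
Fraction lost = 0.07453.

fraction ≈ 0.0745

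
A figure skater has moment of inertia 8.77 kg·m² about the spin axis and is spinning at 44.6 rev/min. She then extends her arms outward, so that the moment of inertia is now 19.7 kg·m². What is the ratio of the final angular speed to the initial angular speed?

No external torque acts about the spin axis, so angular momentum is conserved.
ω₂/ω₁ = I₁/I₂ = 8.770 / 19.70 = 0.4452.

ω₂/ω₁ ≈ 0.445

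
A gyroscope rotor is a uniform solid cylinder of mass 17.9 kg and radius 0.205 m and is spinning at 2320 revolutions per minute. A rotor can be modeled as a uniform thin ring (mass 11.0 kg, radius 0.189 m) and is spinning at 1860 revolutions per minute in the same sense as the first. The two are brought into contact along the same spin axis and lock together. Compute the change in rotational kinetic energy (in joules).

The coupling torques are internal; angular momentum about the shared axis is conserved.
Moments of inertia: I_A = ½(17.9)(0.205)² = 0.3761 kg·m²; I_B = (11.0)(0.189)² = 0.3929 kg·m².
Taking A's sense as positive: L = (0.3761)(2320) + (0.3929)(1860) = 1603 kg·m²·rpm.
Combined I = 0.3761 + 0.3929 = 0.7691 kg·m².
ω_f = L / I = 1603 / 0.7691 = 2085 rpm.
KE_i = ½ΣIω² = 18550 J; KE_f = ½(0.7691)(218.3)² = 18330 J.

ΔKE ≈ -223 J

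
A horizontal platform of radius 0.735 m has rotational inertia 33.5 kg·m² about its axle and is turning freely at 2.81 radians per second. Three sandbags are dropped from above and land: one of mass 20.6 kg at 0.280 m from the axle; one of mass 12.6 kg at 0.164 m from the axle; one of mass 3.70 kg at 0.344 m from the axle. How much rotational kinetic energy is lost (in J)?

energy lost ≈ 8.81 J

The added mass arrives with no angular momentum about the axle, and any external torque about the axle is negligible, so the system's angular momentum is conserved.
Added inertia Σmr² = (20.6)(0.280)² + (12.6)(0.164)² + (3.70)(0.344)² = 2.392 kg·m²; I_f = 33.50 + 2.392 = 35.89 kg·m².
ω_f = I_p ω_i / I_f = (33.50)(2.81) / 35.89 = 2.623 rad/s.
KE_i = ½(33.50)(2.810 rad/s)² = 132.3 J; KE_f = ½(35.89)(2.623)² = 123.4 J.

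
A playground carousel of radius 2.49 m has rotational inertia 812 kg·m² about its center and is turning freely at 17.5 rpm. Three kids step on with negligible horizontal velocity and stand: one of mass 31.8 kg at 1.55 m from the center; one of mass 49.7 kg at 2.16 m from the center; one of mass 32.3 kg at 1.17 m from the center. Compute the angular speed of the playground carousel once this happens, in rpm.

No external torque acts about the center; L_before = L_after.
Added inertia Σmr² = (31.8)(1.55)² + (49.7)(2.16)² + (32.3)(1.17)² = 352.5 kg·m²; I_f = 812.0 + 352.5 = 1164 kg·m².
ω_f = I_p ω_i / I_f = (812.0)(17.5) / 1164 = 12.20 rpm.

ω_f ≈ 12.2 rpm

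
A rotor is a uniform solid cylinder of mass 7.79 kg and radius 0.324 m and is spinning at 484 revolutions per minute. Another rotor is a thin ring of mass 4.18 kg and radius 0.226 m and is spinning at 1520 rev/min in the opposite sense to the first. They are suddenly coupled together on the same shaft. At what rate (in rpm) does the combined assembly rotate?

No external torque acts about the common axis, so total angular momentum is conserved.
Moments of inertia: I_A = ½(7.79)(0.324)² = 0.4089 kg·m²; I_B = (4.18)(0.226)² = 0.2135 kg·m².
Taking A's sense as positive: L = (0.4089)(484) − (0.2135)(1520) = -126.6 kg·m²·rpm.
Combined I = 0.4089 + 0.2135 = 0.6224 kg·m².
ω_f = L / I = -126.6 / 0.6224 = -203.4 rpm.

|ω_f| ≈ 203 rpm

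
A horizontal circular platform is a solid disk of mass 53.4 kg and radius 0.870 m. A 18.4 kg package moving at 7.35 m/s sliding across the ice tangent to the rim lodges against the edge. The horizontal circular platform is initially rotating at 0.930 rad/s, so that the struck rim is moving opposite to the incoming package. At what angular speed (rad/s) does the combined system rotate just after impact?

|ω_f| ≈ 2.90 rad/s

The axle reaction passes through the central axle and exerts no torque about it; angular momentum about the central axle is conserved through the impact.
I_p = ½(53.4)(0.870)² = 20.21 kg·m². Taking the sense of the package's angular momentum as positive, L_{package} = m v R = (18.4)(7.35)(0.870) = 117.7 kg·m²/s.
L_i = −I_p ω_p + m v R = −(20.21)(0.930) + 117.7 = 98.86 kg·m²/s.
After sticking, I_f = I_p + m R² = 20.21 + (18.4)(0.870)² = 34.14 kg·m².
ω_f = L_i / I_f = 98.86 / 34.14 = 2.896 rad/s.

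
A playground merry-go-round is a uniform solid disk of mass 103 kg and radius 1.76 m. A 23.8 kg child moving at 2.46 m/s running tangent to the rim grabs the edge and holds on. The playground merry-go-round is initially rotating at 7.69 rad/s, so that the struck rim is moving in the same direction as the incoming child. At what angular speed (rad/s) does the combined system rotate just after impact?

|ω_f| ≈ 5.70 rad/s

About the axle the impulsive forces during the collision are internal, so angular momentum about that axis is conserved.
I_p = ½(103)(1.76)² = 159.5 kg·m². Taking the sense of the child's angular momentum as positive, L_{child} = m v R = (23.8)(2.46)(1.76) = 103.0 kg·m²/s.
L_i = +I_p ω_p + m v R = +(159.5)(7.69) + 103.0 = 1330 kg·m²/s.
After sticking, I_f = I_p + m R² = 159.5 + (23.8)(1.76)² = 233.2 kg·m².
ω_f = L_i / I_f = 1330 / 233.2 = 5.701 rad/s.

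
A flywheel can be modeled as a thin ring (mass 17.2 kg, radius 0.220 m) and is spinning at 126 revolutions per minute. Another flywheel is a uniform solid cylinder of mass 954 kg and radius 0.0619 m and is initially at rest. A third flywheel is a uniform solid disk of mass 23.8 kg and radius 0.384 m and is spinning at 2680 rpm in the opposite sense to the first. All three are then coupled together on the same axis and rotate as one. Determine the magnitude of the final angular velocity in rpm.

|ω_f| ≈ 1040 rpm

The coupling torques are internal; angular momentum about the shared axis is conserved.
Moments of inertia: I_A = (17.2)(0.220)² = 0.8325 kg·m²; I_B = ½(954)(0.0619)² = 1.828 kg·m²; I_C = ½(23.8)(0.384)² = 1.755 kg·m².
Taking A's sense as positive: L = (0.8325)(126) − (1.755)(2680) = -4598 kg·m²·rpm.
Combined I = 0.8325 + 1.828 + 1.755 = 4.415 kg·m².
ω_f = L / I = -4598 / 4.415 = -1041 rpm.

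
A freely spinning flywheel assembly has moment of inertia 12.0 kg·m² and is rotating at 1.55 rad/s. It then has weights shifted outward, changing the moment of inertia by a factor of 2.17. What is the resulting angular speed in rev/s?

ω₂ ≈ 0.114 rev/s

With no external torque about the axis, L is conserved: I₁ω₁ = I₂ω₂.
I₂ = 2.17 × 12.0 = 26.04 kg·m².
ω₂ = I₁ω₁ / I₂ = (12.00)(1.55 rad/s) / (26.04) = 0.7143 rad/s = 0.1137 rev/s.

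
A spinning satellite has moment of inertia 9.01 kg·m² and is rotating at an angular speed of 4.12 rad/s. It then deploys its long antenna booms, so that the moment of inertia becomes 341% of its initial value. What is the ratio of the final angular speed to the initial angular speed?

ω₂/ω₁ ≈ 0.293

With no external torque about the axis, L is conserved: I₁ω₁ = I₂ω₂.
I₂ = 3.41 × 9.01 = 30.72 kg·m².
ω₂/ω₁ = I₁/I₂ = 9.010 / 30.72 = 0.2933.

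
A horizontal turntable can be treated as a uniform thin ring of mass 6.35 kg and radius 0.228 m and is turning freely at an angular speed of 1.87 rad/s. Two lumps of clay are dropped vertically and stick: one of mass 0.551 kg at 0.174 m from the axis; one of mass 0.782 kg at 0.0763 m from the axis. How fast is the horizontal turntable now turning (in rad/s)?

ω_f ≈ 1.76 rad/s

The added mass arrives with no angular momentum about the axis, and any external torque about the axis is negligible, so the system's angular momentum is conserved.
I_p = (6.35)(0.228)² = 0.3301 kg·m².
Added inertia Σmr² = (0.551)(0.174)² + (0.782)(0.0763)² = 0.02123 kg·m²; I_f = 0.3301 + 0.02123 = 0.3513 kg·m².
ω_f = I_p ω_i / I_f = (0.3301)(1.87) / 0.3513 = 1.757 rad/s.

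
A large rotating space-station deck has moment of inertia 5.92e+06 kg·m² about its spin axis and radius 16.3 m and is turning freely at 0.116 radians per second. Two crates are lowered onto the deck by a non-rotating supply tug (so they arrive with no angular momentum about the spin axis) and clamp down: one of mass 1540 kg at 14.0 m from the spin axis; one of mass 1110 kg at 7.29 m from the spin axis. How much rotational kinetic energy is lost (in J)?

energy lost ≈ 2290 J

The added mass arrives with no angular momentum about the spin axis, and any external torque about the spin axis is negligible, so the system's angular momentum is conserved.
Added inertia Σmr² = (1540)(14.0)² + (1110)(7.29)² = 3.608e+05 kg·m²; I_f = 5.920e+06 + 3.608e+05 = 6.281e+06 kg·m².
ω_f = I_p ω_i / I_f = (5.920e+06)(0.116) / 6.281e+06 = 0.1093 rad/s.
KE_i = ½(5.920e+06)(0.1160 rad/s)² = 39830 J; KE_f = ½(6.281e+06)(0.1093)² = 37540 J.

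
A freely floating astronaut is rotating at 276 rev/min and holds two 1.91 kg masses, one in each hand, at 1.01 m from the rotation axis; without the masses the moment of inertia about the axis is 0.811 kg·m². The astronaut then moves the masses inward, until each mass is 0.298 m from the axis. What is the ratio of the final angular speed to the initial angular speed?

Angular momentum about the spin axis is conserved since the torque about it is zero.
I₁ = 0.811 + 2(1.91)(1.01)² = 4.708 kg·m²; I₂ = 0.811 + 2(1.91)(0.298)² = 1.150 kg·m².
ω₂/ω₁ = I₁/I₂ = 4.708 / 1.150 = 4.093.

ω₂/ω₁ ≈ 4.09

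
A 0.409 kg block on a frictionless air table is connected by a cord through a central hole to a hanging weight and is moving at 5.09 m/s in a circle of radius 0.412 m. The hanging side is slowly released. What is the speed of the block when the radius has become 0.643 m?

The only horizontal force on the mass is along the cord (radial), so it exerts no torque about the hole and angular momentum m v r is conserved.
v₂ = v₁ r₁ / r₂ = (5.09)(0.412) / (0.643) = 3.261 m/s.

v₂ ≈ 3.26 m/s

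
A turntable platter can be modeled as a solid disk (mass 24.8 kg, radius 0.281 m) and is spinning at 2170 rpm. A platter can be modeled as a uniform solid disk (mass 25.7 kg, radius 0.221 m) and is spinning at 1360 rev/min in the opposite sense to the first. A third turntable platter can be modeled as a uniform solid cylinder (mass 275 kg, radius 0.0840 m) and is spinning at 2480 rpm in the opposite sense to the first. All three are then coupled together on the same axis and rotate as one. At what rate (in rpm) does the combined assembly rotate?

No external torque acts about the common axis, so total angular momentum is conserved.
Moments of inertia: I_A = ½(24.8)(0.281)² = 0.9791 kg·m²; I_B = ½(25.7)(0.221)² = 0.6276 kg·m²; I_C = ½(275)(0.0840)² = 0.9702 kg·m².
Taking A's sense as positive: L = (0.9791)(2170) − (0.6276)(1360) − (0.9702)(2480) = -1135 kg·m²·rpm.
Combined I = 0.9791 + 0.6276 + 0.9702 = 2.577 kg·m².
ω_f = L / I = -1135 / 2.577 = -440.4 rpm.

|ω_f| ≈ 440 rpm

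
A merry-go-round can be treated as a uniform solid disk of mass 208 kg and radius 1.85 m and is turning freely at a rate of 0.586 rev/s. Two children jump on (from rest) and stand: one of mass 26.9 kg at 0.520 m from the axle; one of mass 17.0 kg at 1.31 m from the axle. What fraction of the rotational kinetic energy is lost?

fraction ≈ 0.0929

No external torque acts about the axle; L_before = L_after.
I_p = ½(208)(1.85)² = 355.9 kg·m².
Added inertia Σmr² = (26.9)(0.520)² + (17.0)(1.31)² = 36.45 kg·m²; I_f = 355.9 + 36.45 = 392.4 kg·m².
ω_f = I_p ω_i / I_f = (355.9)(0.586) / 392.4 = 0.5316 rev/s.
KE_i = ½(355.9)(3.682 rad/s)² = 2413 J; KE_f = ½(392.4)(3.340)² = 2189 J.
Fraction lost = 0.09289.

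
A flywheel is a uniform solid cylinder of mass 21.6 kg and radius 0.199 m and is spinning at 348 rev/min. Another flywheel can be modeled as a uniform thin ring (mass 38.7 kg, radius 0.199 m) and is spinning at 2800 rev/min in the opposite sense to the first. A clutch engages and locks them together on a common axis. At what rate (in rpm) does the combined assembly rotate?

|ω_f| ≈ 2110 rpm

No external torque acts about the common axis, so total angular momentum is conserved.
Moments of inertia: I_A = ½(21.6)(0.199)² = 0.4277 kg·m²; I_B = (38.7)(0.199)² = 1.533 kg·m².
Taking A's sense as positive: L = (0.4277)(348) − (1.533)(2800) = -4142 kg·m²·rpm.
Combined I = 0.4277 + 1.533 = 1.960 kg·m².
ω_f = L / I = -4142 / 1.960 = -2113 rpm.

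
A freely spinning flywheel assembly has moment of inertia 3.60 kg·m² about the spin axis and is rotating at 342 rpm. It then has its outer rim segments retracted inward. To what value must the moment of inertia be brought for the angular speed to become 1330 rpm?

I₂ ≈ 0.926 kg·m²

Angular momentum about the spin axis is conserved since the torque about it is zero.
I₂ = I₁ω₁ / ω₂ = (3.60)(342) / (1330) = 0.9257 kg·m².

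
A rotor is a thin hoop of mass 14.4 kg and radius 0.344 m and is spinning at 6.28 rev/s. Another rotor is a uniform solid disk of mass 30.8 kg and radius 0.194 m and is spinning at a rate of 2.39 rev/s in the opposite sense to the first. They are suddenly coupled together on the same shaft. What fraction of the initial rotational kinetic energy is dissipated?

The coupling torques are internal; angular momentum about the shared axis is conserved.
Moments of inertia: I_A = (14.4)(0.344)² = 1.704 kg·m²; I_B = ½(30.8)(0.194)² = 0.5796 kg·m².
Taking A's sense as positive: L = (1.704)(6.28) − (0.5796)(2.39) = 9.316 kg·m²·rev/s.
Combined I = 1.704 + 0.5796 = 2.284 kg·m².
ω_f = L / I = 9.316 / 2.284 = 4.080 rev/s.
KE_i = ½ΣIω² = 1392 J; KE_f = ½(2.284)(25.63)² = 750.2 J.
Fraction dissipated = (KE_i − KE_f)/KE_i = 0.4610.

fraction ≈ 0.461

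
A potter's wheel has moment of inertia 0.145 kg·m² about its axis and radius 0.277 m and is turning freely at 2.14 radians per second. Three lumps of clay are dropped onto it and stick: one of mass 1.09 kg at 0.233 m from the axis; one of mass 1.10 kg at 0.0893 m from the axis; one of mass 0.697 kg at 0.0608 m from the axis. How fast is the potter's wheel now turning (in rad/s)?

The added mass arrives with no angular momentum about the axis, and any external torque about the axis is negligible, so the system's angular momentum is conserved.
Added inertia Σmr² = (1.09)(0.233)² + (1.10)(0.0893)² + (0.697)(0.0608)² = 0.07052 kg·m²; I_f = 0.1450 + 0.07052 = 0.2155 kg·m².
ω_f = I_p ω_i / I_f = (0.1450)(2.14) / 0.2155 = 1.440 rad/s.

ω_f ≈ 1.44 rad/s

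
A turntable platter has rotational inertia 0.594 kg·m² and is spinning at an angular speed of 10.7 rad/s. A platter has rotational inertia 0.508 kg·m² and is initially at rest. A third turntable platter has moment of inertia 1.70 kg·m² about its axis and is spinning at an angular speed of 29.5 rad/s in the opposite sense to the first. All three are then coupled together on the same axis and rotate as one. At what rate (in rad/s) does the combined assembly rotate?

No external torque acts about the common axis, so total angular momentum is conserved.
Taking A's sense as positive: L = (0.5940)(10.7) − (1.700)(29.5) = -43.79 kg·m²·rad/s.
Combined I = 0.5940 + 0.5080 + 1.700 = 2.802 kg·m².
ω_f = L / I = -43.79 / 2.802 = -15.63 rad/s.

|ω_f| ≈ 15.6 rad/s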